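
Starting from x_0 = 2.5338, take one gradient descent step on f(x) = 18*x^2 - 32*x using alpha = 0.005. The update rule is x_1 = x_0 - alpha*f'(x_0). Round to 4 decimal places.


We compute the gradient at x_0 and apply the update.
f'(x) = 36*x - 32
f'(2.5338) = 36*2.5338 - 32 = 59.2168
x_1 = 2.5338 - 0.005*59.2168 = 2.2377


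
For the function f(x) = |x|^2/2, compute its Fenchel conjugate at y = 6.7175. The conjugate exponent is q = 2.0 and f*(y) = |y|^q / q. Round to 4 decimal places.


The conjugate exponent q satisfies 1/p + 1/q = 1.
p = 2, so q = 2/(2 - 1) = 2.0
|y|^q = 6.7175^2.0 = 45.1248
f*(6.7175) = 45.1248 / 2.0 = 22.5624


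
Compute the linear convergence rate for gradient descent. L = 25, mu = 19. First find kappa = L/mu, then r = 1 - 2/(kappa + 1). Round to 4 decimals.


Step 1: Compute the condition number.
kappa = L/mu = 25/19 = 1.3158
Step 2: Compute the convergence rate.
r = 1 - 2/(kappa + 1) = 1 - 2*mu/(L + mu) = (L - mu)/(L + mu) = 6/44 = 0.1364


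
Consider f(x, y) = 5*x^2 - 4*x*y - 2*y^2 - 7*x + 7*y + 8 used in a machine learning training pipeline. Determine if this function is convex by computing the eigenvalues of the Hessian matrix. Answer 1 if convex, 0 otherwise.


The Hessian of f(x,y) = 5*x^2 - 4*x*y - 2*y^2 - 7*x + 7*y + 8 is:
H = [[10, -4], [-4, -4]]
Trace = 10 - 4 = 6
Determinant = 10*-4 - (-4)^2 = -56
Discriminant = (6)^2 - 4*-56 = 260.0
Eigenvalues: lambda_1 = -5.0623, lambda_2 = 11.0623
The function is not convex.

0


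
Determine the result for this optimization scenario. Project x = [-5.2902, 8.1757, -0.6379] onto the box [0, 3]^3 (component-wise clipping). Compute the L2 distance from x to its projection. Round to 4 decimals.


Project each component onto [0, 3].
clip(-5.2902) = 0.0, clip(8.1757) = 3.0, clip(-0.6379) = 0.0
Projection = [0.0, 3.0, 0.0]
Squared diffs: [27.9862, 26.7879, 0.4069]
Distance = sqrt(55.181) = 7.4284


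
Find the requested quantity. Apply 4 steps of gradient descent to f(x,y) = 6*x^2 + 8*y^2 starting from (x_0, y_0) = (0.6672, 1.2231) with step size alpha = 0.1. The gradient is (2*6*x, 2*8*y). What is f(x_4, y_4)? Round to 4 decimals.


Gradient descent on f(x,y) = 6*x^2 + 8*y^2.
Starting point: (0.6672, 1.2231), alpha = 0.1
Step 1: grad_x = 2*6*0.6672 = 8.0064, grad_y = 2*8*1.2231 = 19.5696
  x_1 = 0.6672 - 0.1*8.0064 = -0.1334
  y_1 = 1.2231 - 0.1*19.5696 = -0.7339
Step 2: grad_x = 2*6*-0.1334 = -1.6013, grad_y = 2*8*-0.7339 = -11.7418
  x_2 = -0.1334 - 0.1*-1.6013 = 0.0267
  y_2 = -0.7339 - 0.1*-11.7418 = 0.4403
Step 3: grad_x = 2*6*0.0267 = 0.3203, grad_y = 2*8*0.4403 = 7.0451
  x_3 = 0.0267 - 0.1*0.3203 = -0.0053
  y_3 = 0.4403 - 0.1*7.0451 = -0.2642
Step 4: grad_x = 2*6*-0.0053 = -0.0641, grad_y = 2*8*-0.2642 = -4.227
  x_4 = -0.0053 - 0.1*-0.0641 = 0.0011
  y_4 = -0.2642 - 0.1*-4.227 = 0.1585
f(0.0011, 0.1585) = 6*0.0011^2 + 8*0.1585^2 = 0.201


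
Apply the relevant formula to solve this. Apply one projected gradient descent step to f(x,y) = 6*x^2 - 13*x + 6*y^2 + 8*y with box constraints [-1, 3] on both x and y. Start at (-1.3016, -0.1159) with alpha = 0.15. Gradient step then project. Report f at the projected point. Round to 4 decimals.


Step 1: Compute gradient at (-1.3016, -0.1159).
grad_x = 2*6*-1.3016 - 13 = -28.6192
grad_y = 2*6*-0.1159 + 8 = 6.6092
Step 2: Gradient step.
x_raw = -1.3016 - 0.15*-28.6192 = 2.9913
y_raw = -0.1159 - 0.15*6.6092 = -1.1073
Step 3: Project onto [-1, 3].
x_proj = clip(2.9913) = 2.9913
y_proj = clip(-1.1073) = -1.0
Step 4: Evaluate f.
f(2.9913, -1.0) = 12.7999


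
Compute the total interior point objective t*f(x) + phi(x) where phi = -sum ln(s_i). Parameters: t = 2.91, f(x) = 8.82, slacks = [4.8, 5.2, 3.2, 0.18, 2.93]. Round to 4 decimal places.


Step 1: Compute log-barrier.
ln values: [1.5686, 1.6487, 1.1632, -1.7148, 1.075]
phi = -(1.5686 + 1.6487 + 1.1632 - 1.7148 + 1.075) = -3.7406
Step 2: Compute augmented objective.
t*f(x) = 2.91*8.82 = 25.6662
Total = 25.6662 - 3.7406 = 21.9256


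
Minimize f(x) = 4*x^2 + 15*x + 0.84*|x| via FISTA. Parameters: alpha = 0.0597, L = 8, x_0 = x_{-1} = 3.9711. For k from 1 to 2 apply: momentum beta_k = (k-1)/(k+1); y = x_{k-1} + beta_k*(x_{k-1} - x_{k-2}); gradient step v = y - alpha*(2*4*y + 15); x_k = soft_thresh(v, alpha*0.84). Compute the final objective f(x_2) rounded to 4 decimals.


FISTA on f(x) = 4*x^2 + 15*x + 0.84*|x|
L = 8, alpha = 0.0597
Iteration 1: beta = 0.0, y = 3.9711 + 0.0*(3.9711 - 3.9711) = 3.9711
  grad(y) = 46.7688, v = y - alpha*grad = 1.179
  prox(v) = soft_thresh(1.179, 0.0501) = 1.1289
Iteration 2: beta = 0.3333, y = 1.1289 + 0.3333*(1.1289 - 3.9711) = 0.1814
  grad(y) = 16.4515, v = y - alpha*grad = -0.8007
  prox(v) = soft_thresh(-0.8007, 0.0501) = -0.7506
f(x_2) = 4*(-0.7506)^2 + 15*(-0.7506) + 0.84*|-0.7506| = -8.3746


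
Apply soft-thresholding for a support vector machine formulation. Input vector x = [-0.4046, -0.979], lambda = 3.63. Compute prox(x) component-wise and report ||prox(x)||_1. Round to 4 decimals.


Soft-thresholding with lambda = 3.63:
prox(-0.4046) = sign(-0.4046)*max(|-0.4046| - 3.63, 0) = 0.0
prox(-0.979) = sign(-0.979)*max(|-0.979| - 3.63, 0) = 0.0
prox(x) = [0.0, 0.0]
||prox(x)||_1 = 0.0 + 0.0 = 0.0


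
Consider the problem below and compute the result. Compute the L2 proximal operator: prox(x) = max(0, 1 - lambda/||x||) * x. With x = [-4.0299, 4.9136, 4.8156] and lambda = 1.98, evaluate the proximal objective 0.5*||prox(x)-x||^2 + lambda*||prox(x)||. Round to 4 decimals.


Step 1: Compute ||x||.
||x|| = 7.9733
Step 2: Compute scaling factor.
scale = max(0, 1 - 1.98/7.9733) = 0.7517
Step 3: prox(x) = [-3.0292, 3.6934, 3.6197]
||prox(x)|| = 5.9933
Step 4: Proximal objective.
0.5*||prox-x||^2 = 1.9602
lambda*||prox|| = 11.8667
Total = 13.8269


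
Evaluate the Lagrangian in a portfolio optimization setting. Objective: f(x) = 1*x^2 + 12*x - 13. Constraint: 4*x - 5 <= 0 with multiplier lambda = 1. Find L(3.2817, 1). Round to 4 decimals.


Step 1: Evaluate f(x).
f(3.2817) = 1*3.2817^2 + 12*3.2817 - 13 = 37.15
Step 2: Evaluate g(x).
g(3.2817) = 4*3.2817 - 5 = 8.1268
Step 3: Compute Lagrangian.
L = 37.15 + 1*8.1268 = 45.2768


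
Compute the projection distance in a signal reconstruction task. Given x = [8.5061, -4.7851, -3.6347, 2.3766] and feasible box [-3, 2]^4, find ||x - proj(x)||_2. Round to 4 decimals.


Project each component onto [-3, 2].
clip(8.5061) = 2.0, clip(-4.7851) = -3.0, clip(-3.6347) = -3.0, clip(2.3766) = 2.0
Projection = [2.0, -3.0, -3.0, 2.0]
Squared diffs: [42.3293, 3.1866, 0.4028, 0.1418]
Distance = sqrt(46.0605) = 6.7868


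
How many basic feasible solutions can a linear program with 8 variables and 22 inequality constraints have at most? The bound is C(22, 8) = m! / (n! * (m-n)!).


Each vertex corresponds to some choice of n active constraints out of m, so the number of vertices is at most C(m, n) = m! / (n!(m-n)!).
m = 22, n = 8
Numerator: 22 * 21 * 20 * 19 * 18 * 17 * 16 * 15
Denominator: 8! = 40320
C(22, 8) = 319770


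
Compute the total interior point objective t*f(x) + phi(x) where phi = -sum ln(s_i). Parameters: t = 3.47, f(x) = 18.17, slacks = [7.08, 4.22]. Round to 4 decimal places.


Step 1: Compute log-barrier.
ln values: [1.9573, 1.4398]
phi = -(1.9573 + 1.4398) = -3.3971
Step 2: Compute augmented objective.
t*f(x) = 3.47*18.17 = 63.0499
Total = 63.0499 - 3.3971 = 59.6528


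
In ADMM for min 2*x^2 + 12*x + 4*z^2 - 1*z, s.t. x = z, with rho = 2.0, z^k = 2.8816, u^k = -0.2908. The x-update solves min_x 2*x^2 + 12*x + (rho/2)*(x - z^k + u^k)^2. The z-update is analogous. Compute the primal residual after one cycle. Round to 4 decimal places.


ADMM iteration with rho = 2.0, z^k = 2.8816, u^k = -0.2908
Step 1: x-update.
Minimize 2*x^2 + 12*x + (2.0/2)*(x - 2.8816 - 0.2908)^2
FOC: (2*2 + 2.0)*x = -12 + 2.0*(2.8816 + 0.2908)
x^{k+1} = -0.9425
Step 2: z-update.
Minimize 4*z^2 - 1*z + (2.0/2)*(-0.9425 - z - 0.2908)^2
FOC: (2*4 + 2.0)*z = 1 + 2.0*(-0.9425 - 0.2908)
z^{k+1} = -0.1467
Step 3: u-update.
u^{k+1} = -0.2908 - 0.9425 + 0.1467 = -1.0867
Step 4: Primal residual = |-0.9425 + 0.1467| = 0.7959


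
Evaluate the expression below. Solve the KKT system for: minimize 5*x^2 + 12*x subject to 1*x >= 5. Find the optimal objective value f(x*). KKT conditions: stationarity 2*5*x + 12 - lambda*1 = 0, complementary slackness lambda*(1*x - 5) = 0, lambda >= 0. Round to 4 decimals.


Step 1: Try lambda = 0 (constraint inactive).
x_unc = -12/(2*5) = -1.2
Check: 1*-1.2 = -1.2 < 5 -- violated!
Step 2: Constraint must be active: 1*x = 5
x* = 5/1 = 5.0
lambda = (2*5*5.0 + 12)/1 = 62.0
Step 3: Compute optimal value.
f(x*) = 5*5.0^2 + 12*5.0 = 185.0


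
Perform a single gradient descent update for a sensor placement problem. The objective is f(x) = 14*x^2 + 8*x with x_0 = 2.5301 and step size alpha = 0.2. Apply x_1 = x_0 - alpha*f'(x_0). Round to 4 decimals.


We compute the gradient at x_0 and apply the update.
f'(x) = 28*x + 8
f'(2.5301) = 28*2.5301 + 8 = 78.8428
x_1 = 2.5301 - 0.2*78.8428 = -13.2385


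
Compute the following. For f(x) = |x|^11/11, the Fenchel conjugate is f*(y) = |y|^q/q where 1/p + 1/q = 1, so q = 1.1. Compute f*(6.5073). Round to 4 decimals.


The conjugate exponent q satisfies 1/p + 1/q = 1.
p = 11, so q = 11/(11 - 1) = 1.1
|y|^q = 6.5073^1.1 = 7.8477
f*(6.5073) = 7.8477 / 1.1 = 7.1342


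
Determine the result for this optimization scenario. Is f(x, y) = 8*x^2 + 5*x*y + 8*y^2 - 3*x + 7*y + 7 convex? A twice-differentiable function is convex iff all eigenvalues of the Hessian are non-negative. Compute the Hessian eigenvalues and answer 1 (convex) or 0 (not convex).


The Hessian of f(x,y) = 8*x^2 + 5*x*y + 8*y^2 - 3*x + 7*y + 7 is:
H = [[16, 5], [5, 16]]
Trace = 16 + 16 = 32
Determinant = 16*16 - (5)^2 = 231
Discriminant = (32)^2 - 4*231 = 100.0
Eigenvalues: lambda_1 = 11.0, lambda_2 = 21.0
The function is convex.

1


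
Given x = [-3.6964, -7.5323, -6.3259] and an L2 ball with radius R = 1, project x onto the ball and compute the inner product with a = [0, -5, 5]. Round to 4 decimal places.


Step 1: Compute ||x|| (intermediates to 6 decimals).
||x|| = sqrt((-3.6964)^2 + (-7.5323)^2 + (-6.3259)^2) = 10.507898
Step 2: Project.
Since ||x|| > R, scale = R/||x|| = 1/10.507898 = 0.095167, proj(x) = scale * x
proj(x) = [-0.351775, -0.716826, -0.602017]
Step 3: Dot product.
a^T * proj(x) = 0*(-0.351775) - 5*(-0.716826) + 5*(-0.602017) = 0.574


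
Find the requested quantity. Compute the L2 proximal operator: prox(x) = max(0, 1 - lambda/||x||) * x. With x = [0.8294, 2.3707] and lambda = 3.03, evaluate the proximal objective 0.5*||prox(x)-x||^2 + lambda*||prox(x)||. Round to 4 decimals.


Step 1: Compute ||x||.
||x|| = 2.5116
Step 2: Compute scaling factor.
scale = max(0, 1 - 3.03/2.5116) = 0.0
Step 3: prox(x) = [0.0, 0.0]
||prox(x)|| = 0.0
Step 4: Proximal objective.
0.5*||prox-x||^2 = 3.1541
lambda*||prox|| = 0.0
Total = 3.1541


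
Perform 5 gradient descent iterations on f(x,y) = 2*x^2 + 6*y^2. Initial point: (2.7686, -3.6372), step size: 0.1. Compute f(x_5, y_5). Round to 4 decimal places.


Gradient descent on f(x,y) = 2*x^2 + 6*y^2.
Starting point: (2.7686, -3.6372), alpha = 0.1
Step 1: grad_x = 2*2*2.7686 = 11.0744, grad_y = 2*6*-3.6372 = -43.6464
  x_1 = 2.7686 - 0.1*11.0744 = 1.6612
  y_1 = -3.6372 - 0.1*-43.6464 = 0.7274
Step 2: grad_x = 2*2*1.6612 = 6.6446, grad_y = 2*6*0.7274 = 8.7293
  x_2 = 1.6612 - 0.1*6.6446 = 0.9967
  y_2 = 0.7274 - 0.1*8.7293 = -0.1455
Step 3: grad_x = 2*2*0.9967 = 3.9868, grad_y = 2*6*-0.1455 = -1.7459
  x_3 = 0.9967 - 0.1*3.9868 = 0.598
  y_3 = -0.1455 - 0.1*-1.7459 = 0.0291
Step 4: grad_x = 2*2*0.598 = 2.3921, grad_y = 2*6*0.0291 = 0.3492
  x_4 = 0.598 - 0.1*2.3921 = 0.3588
  y_4 = 0.0291 - 0.1*0.3492 = -0.0058
Step 5: grad_x = 2*2*0.3588 = 1.4352, grad_y = 2*6*-0.0058 = -0.0698
  x_5 = 0.3588 - 0.1*1.4352 = 0.2153
  y_5 = -0.0058 - 0.1*-0.0698 = 0.0012
f(0.2153, 0.0012) = 2*0.2153^2 + 6*0.0012^2 = 0.0927


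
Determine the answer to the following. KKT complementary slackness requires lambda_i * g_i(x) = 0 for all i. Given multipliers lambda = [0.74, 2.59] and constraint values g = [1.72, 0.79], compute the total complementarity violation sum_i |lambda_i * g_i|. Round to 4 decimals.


KKT complementary slackness check:
lambda_1 * g_1 = 0.74 * 1.72 = 1.2728
lambda_2 * g_2 = 2.59 * 0.79 = 2.0461
Total violation = 1.2728 + 2.0461 = 3.3189


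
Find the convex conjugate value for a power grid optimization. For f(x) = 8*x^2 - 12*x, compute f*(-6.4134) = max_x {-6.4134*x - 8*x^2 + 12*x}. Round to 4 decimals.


f*(y) = sup_x {y*x - a*x^2 - b*x} = sup_x {(y-b)*x - a*x^2}
FOC: (y - b) - 2a*x = 0 => x* = (y - b)/(2a)
x* = (-6.4134 + 12)/(2*8) = 0.3492
f*(-6.4134) = (y-b)^2/(4a) = (-6.4134 + 12)^2/(4*8)
= 31.2101/32 = 0.9753


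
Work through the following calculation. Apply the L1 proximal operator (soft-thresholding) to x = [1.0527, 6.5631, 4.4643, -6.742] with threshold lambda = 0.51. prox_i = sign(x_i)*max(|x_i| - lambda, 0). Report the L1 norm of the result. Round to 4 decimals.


Soft-thresholding with lambda = 0.51:
prox(1.0527) = sign(1.0527)*max(|1.0527| - 0.51, 0) = 0.5427
prox(6.5631) = sign(6.5631)*max(|6.5631| - 0.51, 0) = 6.0531
prox(4.4643) = sign(4.4643)*max(|4.4643| - 0.51, 0) = 3.9543
prox(-6.742) = sign(-6.742)*max(|-6.742| - 0.51, 0) = -6.232
prox(x) = [0.5427, 6.0531, 3.9543, -6.232]
||prox(x)||_1 = 0.5427 + 6.0531 + 3.9543 + 6.232 = 16.7821


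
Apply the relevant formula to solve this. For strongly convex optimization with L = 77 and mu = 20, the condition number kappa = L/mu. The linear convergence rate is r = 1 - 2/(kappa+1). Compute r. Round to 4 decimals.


Step 1: Compute the condition number.
kappa = L/mu = 77/20 = 3.85
Step 2: Compute the convergence rate.
r = 1 - 2/(kappa + 1) = 1 - 2*mu/(L + mu) = (L - mu)/(L + mu) = 57/97 = 0.5876


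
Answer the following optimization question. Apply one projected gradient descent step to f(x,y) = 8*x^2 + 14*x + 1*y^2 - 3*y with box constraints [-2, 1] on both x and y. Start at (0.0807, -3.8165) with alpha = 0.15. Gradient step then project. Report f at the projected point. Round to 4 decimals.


Step 1: Compute gradient at (0.0807, -3.8165).
grad_x = 2*8*0.0807 + 14 = 15.2912
grad_y = 2*1*-3.8165 - 3 = -10.633
Step 2: Gradient step.
x_raw = 0.0807 - 0.15*15.2912 = -2.213
y_raw = -3.8165 - 0.15*-10.633 = -2.2216
Step 3: Project onto [-2, 1].
x_proj = clip(-2.213) = -2.0
y_proj = clip(-2.2216) = -2.0
Step 4: Evaluate f.
f(-2.0, -2.0) = 14.0


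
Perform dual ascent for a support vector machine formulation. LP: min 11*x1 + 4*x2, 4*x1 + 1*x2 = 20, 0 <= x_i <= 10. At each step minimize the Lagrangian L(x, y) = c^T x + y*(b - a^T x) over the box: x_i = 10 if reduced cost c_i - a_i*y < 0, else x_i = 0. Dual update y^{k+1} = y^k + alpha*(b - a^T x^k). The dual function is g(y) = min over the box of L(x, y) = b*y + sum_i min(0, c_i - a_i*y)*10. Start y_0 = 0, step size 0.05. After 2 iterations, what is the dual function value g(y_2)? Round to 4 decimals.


Dual ascent for LP: min 11*x1 + 4*x2, 4*x1 + 1*x2 = 20, 0 <= x_i <= 10
Step 1: y^k = 0.0, reduced costs: (11.0, 4.0)
  x^k = (0.0, 0.0), subgradient = b - a^T x = 20.0
  y^{k+1} = 0.0 + 0.05*20.0 = 1.0
Step 2: y^k = 1.0, reduced costs: (7.0, 3.0)
  x^k = (0.0, 0.0), subgradient = b - a^T x = 20.0
  y^{k+1} = 1.0 + 0.05*20.0 = 2.0
Dual objective at y_2 = 2.0: reduced costs (3.0, 2.0), box minimizer x = (0.0, 0.0)
g(y_2) = b*y + (c1 - a1*y)*x1 + (c2 - a2*y)*x2 = 20*2.0 + 3.0*0.0 + 2.0*0.0 = 40.0 + 0.0 + 0.0 = 40.0


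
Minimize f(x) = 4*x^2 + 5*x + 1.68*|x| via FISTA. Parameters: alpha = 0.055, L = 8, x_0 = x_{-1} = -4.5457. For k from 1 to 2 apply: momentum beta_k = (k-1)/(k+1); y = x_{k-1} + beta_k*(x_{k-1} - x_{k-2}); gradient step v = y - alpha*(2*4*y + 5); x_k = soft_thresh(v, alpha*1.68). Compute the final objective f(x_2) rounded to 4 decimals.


FISTA on f(x) = 4*x^2 + 5*x + 1.68*|x|
L = 8, alpha = 0.055
Iteration 1: beta = 0.0, y = -4.5457 + 0.0*(-4.5457 + 4.5457) = -4.5457
  grad(y) = -31.3656, v = y - alpha*grad = -2.8206
  prox(v) = soft_thresh(-2.8206, 0.0924) = -2.7282
Iteration 2: beta = 0.3333, y = -2.7282 + 0.3333*(-2.7282 + 4.5457) = -2.1224
  grad(y) = -11.9788, v = y - alpha*grad = -1.4635
  prox(v) = soft_thresh(-1.4635, 0.0924) = -1.3711
f(x_2) = 4*(-1.3711)^2 + 5*(-1.3711) + 1.68*|-1.3711| = 2.9678


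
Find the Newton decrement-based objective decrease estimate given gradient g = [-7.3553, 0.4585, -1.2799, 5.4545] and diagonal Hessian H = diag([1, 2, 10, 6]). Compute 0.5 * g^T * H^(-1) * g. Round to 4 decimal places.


Step 1: H is diagonal, so H^(-1) * g = [-7.3553, 0.2293, -0.128, 0.9091].
Step 2: g^T H^(-1) g = sum_i g_i^2 / H_ii
  = (-7.3553)^2/1 + (0.4585)^2/2 + (-1.2799)^2/10 + (5.4545)^2/6
  = 54.1004 + 0.1051 + 0.1638 + 4.9586 = 59.328
Step 3: Objective decrease = 0.5 * g^T H^(-1) g = 29.664


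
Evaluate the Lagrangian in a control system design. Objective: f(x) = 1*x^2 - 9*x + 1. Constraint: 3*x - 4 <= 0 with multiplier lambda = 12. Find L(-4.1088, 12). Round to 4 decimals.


Step 1: Evaluate f(x).
f(-4.1088) = 1*(-4.1088)^2 - 9*(-4.1088) + 1 = 54.8614
Step 2: Evaluate g(x).
g(-4.1088) = 3*-4.1088 - 4 = -16.3264
Step 3: Compute Lagrangian.
L = 54.8614 + 12*-16.3264 = -141.0554


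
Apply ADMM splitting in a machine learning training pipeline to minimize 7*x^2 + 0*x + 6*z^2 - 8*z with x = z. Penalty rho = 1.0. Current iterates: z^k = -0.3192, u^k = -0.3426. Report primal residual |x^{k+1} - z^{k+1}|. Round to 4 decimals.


ADMM iteration with rho = 1.0, z^k = -0.3192, u^k = -0.3426
Step 1: x-update.
Minimize 7*x^2 + 0*x + (1.0/2)*(x + 0.3192 - 0.3426)^2
FOC: (2*7 + 1.0)*x = 0 + 1.0*(-0.3192 + 0.3426)
x^{k+1} = 0.0016
Step 2: z-update.
Minimize 6*z^2 - 8*z + (1.0/2)*(0.0016 - z - 0.3426)^2
FOC: (2*6 + 1.0)*z = 8 + 1.0*(0.0016 - 0.3426)
z^{k+1} = 0.5892
Step 3: u-update.
u^{k+1} = -0.3426 + 0.0016 - 0.5892 = -0.9302
Step 4: Primal residual = |0.0016 - 0.5892| = 0.5876


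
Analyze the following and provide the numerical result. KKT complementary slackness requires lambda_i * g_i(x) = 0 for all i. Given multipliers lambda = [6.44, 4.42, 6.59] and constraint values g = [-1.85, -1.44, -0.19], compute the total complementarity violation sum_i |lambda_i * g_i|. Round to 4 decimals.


KKT complementary slackness check:
lambda_1 * g_1 = 6.44 * -1.85 = -11.914
lambda_2 * g_2 = 4.42 * -1.44 = -6.3648
lambda_3 * g_3 = 6.59 * -0.19 = -1.2521
Total violation = 11.914 + 6.3648 + 1.2521 = 19.5309


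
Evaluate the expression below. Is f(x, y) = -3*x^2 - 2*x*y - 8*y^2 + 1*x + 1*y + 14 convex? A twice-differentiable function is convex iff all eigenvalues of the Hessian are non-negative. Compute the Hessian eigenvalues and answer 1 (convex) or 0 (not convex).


The Hessian of f(x,y) = -3*x^2 - 2*x*y - 8*y^2 + 1*x + 1*y + 14 is:
H = [[-6, -2], [-2, -16]]
Trace = -6 - 16 = -22
Determinant = -6*-16 - (-2)^2 = 92
Discriminant = (-22)^2 - 4*92 = 116.0
Eigenvalues: lambda_1 = -16.3852, lambda_2 = -5.6148
The function is not convex.

0


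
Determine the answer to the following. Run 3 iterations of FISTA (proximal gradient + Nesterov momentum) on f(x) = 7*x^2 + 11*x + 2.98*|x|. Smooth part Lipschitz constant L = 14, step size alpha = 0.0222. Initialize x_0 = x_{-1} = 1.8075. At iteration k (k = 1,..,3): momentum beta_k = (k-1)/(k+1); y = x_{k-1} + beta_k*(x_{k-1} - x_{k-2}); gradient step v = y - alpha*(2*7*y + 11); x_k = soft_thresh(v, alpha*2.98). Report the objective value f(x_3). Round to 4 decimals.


FISTA on f(x) = 7*x^2 + 11*x + 2.98*|x|
L = 14, alpha = 0.0222
Iteration 1: beta = 0.0, y = 1.8075 + 0.0*(1.8075 - 1.8075) = 1.8075
  grad(y) = 36.305, v = y - alpha*grad = 1.0015
  prox(v) = soft_thresh(1.0015, 0.0662) = 0.9354
Iteration 2: beta = 0.3333, y = 0.9354 + 0.3333*(0.9354 - 1.8075) = 0.6447
  grad(y) = 20.0253, v = y - alpha*grad = 0.2001
  prox(v) = soft_thresh(0.2001, 0.0662) = 0.1339
Iteration 3: beta = 0.5, y = 0.1339 + 0.5*(0.1339 - 0.9354) = -0.2668
  grad(y) = 7.2653, v = y - alpha*grad = -0.4281
  prox(v) = soft_thresh(-0.4281, 0.0662) = -0.3619
f(x_3) = 7*(-0.3619)^2 + 11*(-0.3619) + 2.98*|-0.3619| = -1.9856


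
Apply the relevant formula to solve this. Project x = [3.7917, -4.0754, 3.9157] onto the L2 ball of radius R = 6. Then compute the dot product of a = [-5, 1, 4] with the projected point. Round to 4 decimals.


Step 1: Compute ||x|| (intermediates to 6 decimals).
||x|| = sqrt(3.7917^2 + (-4.0754)^2 + 3.9157^2) = 6.805776
Step 2: Project.
Since ||x|| > R, scale = R/||x|| = 6/6.805776 = 0.881604, proj(x) = scale * x
proj(x) = [3.342778, -3.592889, 3.452097]
Step 3: Dot product.
a^T * proj(x) = -5*3.342778 + 1*(-3.592889) + 4*3.452097 = -6.4984


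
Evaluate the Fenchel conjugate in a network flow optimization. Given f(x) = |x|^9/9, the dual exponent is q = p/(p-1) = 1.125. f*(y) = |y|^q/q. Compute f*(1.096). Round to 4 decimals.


The conjugate exponent q satisfies 1/p + 1/q = 1.
p = 9, so q = 9/(9 - 1) = 1.125
|y|^q = 1.096^1.125 = 1.1086
f*(1.096) = 1.1086 / 1.125 = 0.9854


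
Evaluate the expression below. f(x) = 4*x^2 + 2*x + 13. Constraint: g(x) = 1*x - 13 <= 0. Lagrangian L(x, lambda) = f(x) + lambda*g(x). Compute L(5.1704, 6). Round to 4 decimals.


Step 1: Evaluate f(x).
f(5.1704) = 4*5.1704^2 + 2*5.1704 + 13 = 130.2729
Step 2: Evaluate g(x).
g(5.1704) = 1*5.1704 - 13 = -7.8296
Step 3: Compute Lagrangian.
L = 130.2729 + 6*-7.8296 = 83.2953


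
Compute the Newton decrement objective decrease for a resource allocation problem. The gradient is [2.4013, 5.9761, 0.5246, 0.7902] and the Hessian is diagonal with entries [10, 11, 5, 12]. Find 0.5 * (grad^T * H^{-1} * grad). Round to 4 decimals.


Step 1: H is diagonal, so H^(-1) * g = [0.2401, 0.5433, 0.1049, 0.0659].
Step 2: g^T H^(-1) g = sum_i g_i^2 / H_ii
  = (2.4013)^2/10 + (5.9761)^2/11 + (0.5246)^2/5 + (0.7902)^2/12
  = 0.5766 + 3.2467 + 0.055 + 0.052 = 3.9304
Step 3: Objective decrease = 0.5 * g^T H^(-1) g = 1.9652


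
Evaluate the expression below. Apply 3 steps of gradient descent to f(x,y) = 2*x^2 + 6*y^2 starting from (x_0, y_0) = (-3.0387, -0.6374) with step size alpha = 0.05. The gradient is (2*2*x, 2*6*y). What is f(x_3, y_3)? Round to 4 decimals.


Gradient descent on f(x,y) = 2*x^2 + 6*y^2.
Starting point: (-3.0387, -0.6374), alpha = 0.05
Step 1: grad_x = 2*2*-3.0387 = -12.1548, grad_y = 2*6*-0.6374 = -7.6488
  x_1 = -3.0387 - 0.05*-12.1548 = -2.431
  y_1 = -0.6374 - 0.05*-7.6488 = -0.255
Step 2: grad_x = 2*2*-2.431 = -9.7238, grad_y = 2*6*-0.255 = -3.0595
  x_2 = -2.431 - 0.05*-9.7238 = -1.9448
  y_2 = -0.255 - 0.05*-3.0595 = -0.102
Step 3: grad_x = 2*2*-1.9448 = -7.7791, grad_y = 2*6*-0.102 = -1.2238
  x_3 = -1.9448 - 0.05*-7.7791 = -1.5558
  y_3 = -0.102 - 0.05*-1.2238 = -0.0408
f(-1.5558, -0.0408) = 2*(-1.5558)^2 + 6*(-0.0408)^2 = 4.8511


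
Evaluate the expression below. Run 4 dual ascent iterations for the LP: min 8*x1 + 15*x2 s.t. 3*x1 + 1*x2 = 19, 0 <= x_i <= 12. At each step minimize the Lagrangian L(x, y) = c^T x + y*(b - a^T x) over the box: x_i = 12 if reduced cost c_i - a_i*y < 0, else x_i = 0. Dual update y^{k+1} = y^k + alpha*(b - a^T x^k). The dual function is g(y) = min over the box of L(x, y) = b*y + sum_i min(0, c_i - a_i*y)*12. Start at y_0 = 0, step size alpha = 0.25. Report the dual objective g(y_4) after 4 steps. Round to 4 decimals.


Dual ascent for LP: min 8*x1 + 15*x2, 3*x1 + 1*x2 = 19, 0 <= x_i <= 12
Step 1: y^k = 0.0, reduced costs: (8.0, 15.0)
  x^k = (0.0, 0.0), subgradient = b - a^T x = 19.0
  y^{k+1} = 0.0 + 0.25*19.0 = 4.75
Step 2: y^k = 4.75, reduced costs: (-6.25, 10.25)
  x^k = (12.0, 0.0), subgradient = b - a^T x = -17.0
  y^{k+1} = 4.75 + 0.25*-17.0 = 0.5
Step 3: y^k = 0.5, reduced costs: (6.5, 14.5)
  x^k = (0.0, 0.0), subgradient = b - a^T x = 19.0
  y^{k+1} = 0.5 + 0.25*19.0 = 5.25
Step 4: y^k = 5.25, reduced costs: (-7.75, 9.75)
  x^k = (12.0, 0.0), subgradient = b - a^T x = -17.0
  y^{k+1} = 5.25 + 0.25*-17.0 = 1.0
Dual objective at y_4 = 1.0: reduced costs (5.0, 14.0), box minimizer x = (0.0, 0.0)
g(y_4) = b*y + (c1 - a1*y)*x1 + (c2 - a2*y)*x2 = 19*1.0 + 5.0*0.0 + 14.0*0.0 = 19.0 + 0.0 + 0.0 = 19.0


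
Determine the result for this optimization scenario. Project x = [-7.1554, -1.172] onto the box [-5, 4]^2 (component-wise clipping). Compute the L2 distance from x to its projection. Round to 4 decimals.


Project each component onto [-5, 4].
clip(-7.1554) = -5.0, clip(-1.172) = -1.172
Projection = [-5.0, -1.172]
Squared diffs: [4.6457, 0.0]
Distance = sqrt(4.6457) = 2.1554


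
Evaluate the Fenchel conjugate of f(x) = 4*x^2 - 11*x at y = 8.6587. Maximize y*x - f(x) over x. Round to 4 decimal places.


f*(y) = sup_x {y*x - a*x^2 - b*x} = sup_x {(y-b)*x - a*x^2}
FOC: (y - b) - 2a*x = 0 => x* = (y - b)/(2a)
x* = (8.6587 + 11)/(2*4) = 2.4573
f*(8.6587) = (y-b)^2/(4a) = (8.6587 + 11)^2/(4*4)
= 386.4645/16 = 24.154


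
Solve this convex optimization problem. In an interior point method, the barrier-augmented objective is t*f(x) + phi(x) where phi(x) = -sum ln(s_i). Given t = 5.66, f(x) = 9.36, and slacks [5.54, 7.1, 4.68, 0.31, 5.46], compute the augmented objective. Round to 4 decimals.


Step 1: Compute log-barrier.
ln values: [1.712, 1.9601, 1.5433, -1.1712, 1.6974]
phi = -(1.712 + 1.9601 + 1.5433 - 1.1712 + 1.6974) = -5.7417
Step 2: Compute augmented objective.
t*f(x) = 5.66*9.36 = 52.9776
Total = 52.9776 - 5.7417 = 47.2359


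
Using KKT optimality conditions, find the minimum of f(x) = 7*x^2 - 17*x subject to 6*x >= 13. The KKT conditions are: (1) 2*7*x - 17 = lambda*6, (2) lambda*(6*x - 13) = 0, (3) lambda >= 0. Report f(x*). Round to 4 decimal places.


Step 1: Try lambda = 0 (constraint inactive).
x_unc = 17/(2*7) = 1.2143
Check: 6*1.2143 = 7.2858 < 13 -- violated!
Step 2: Constraint must be active: 6*x = 13
x* = 13/6 = 2.1667 (rounded; the exact value 13/6 is used below)
lambda = (2*7*(13/6) - 17)/6 = 2.2222
Step 3: Compute optimal value.
f(x*) = 7*(13/6)^2 - 17*(13/6) = -3.9722


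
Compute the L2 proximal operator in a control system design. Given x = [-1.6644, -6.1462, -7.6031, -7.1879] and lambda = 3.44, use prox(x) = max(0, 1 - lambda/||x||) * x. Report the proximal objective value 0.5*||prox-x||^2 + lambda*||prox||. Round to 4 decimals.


Step 1: Compute ||x||.
||x|| = 12.2482
Step 2: Compute scaling factor.
scale = max(0, 1 - 3.44/12.2482) = 0.7191
Step 3: prox(x) = [-1.1969, -4.42, -5.4677, -5.1691]
||prox(x)|| = 8.8082
Step 4: Proximal objective.
0.5*||prox-x||^2 = 5.9168
lambda*||prox|| = 30.3002
Total = 36.2171


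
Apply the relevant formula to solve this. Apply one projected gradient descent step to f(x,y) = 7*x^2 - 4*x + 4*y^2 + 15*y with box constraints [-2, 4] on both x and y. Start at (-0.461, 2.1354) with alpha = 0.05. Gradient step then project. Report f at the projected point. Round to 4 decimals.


Step 1: Compute gradient at (-0.461, 2.1354).
grad_x = 2*7*-0.461 - 4 = -10.454
grad_y = 2*4*2.1354 + 15 = 32.0832
Step 2: Gradient step.
x_raw = -0.461 - 0.05*-10.454 = 0.0617
y_raw = 2.1354 - 0.05*32.0832 = 0.5312
Step 3: Project onto [-2, 4].
x_proj = clip(0.0617) = 0.0617
y_proj = clip(0.5312) = 0.5312
Step 4: Evaluate f.
f(0.0617, 0.5312) = 8.8773


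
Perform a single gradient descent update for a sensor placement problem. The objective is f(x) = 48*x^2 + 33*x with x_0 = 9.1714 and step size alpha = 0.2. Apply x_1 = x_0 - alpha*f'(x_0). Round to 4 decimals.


We compute the gradient at x_0 and apply the update.
f'(x) = 96*x + 33
f'(9.1714) = 96*9.1714 + 33 = 913.4544
x_1 = 9.1714 - 0.2*913.4544 = -173.5195


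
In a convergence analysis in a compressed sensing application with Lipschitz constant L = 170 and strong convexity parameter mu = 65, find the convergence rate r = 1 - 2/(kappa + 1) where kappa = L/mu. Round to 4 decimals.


Step 1: Compute the condition number.
kappa = L/mu = 170/65 = 2.6154
Step 2: Compute the convergence rate.
r = 1 - 2/(kappa + 1) = 1 - 2*mu/(L + mu) = (L - mu)/(L + mu) = 105/235 = 0.4468


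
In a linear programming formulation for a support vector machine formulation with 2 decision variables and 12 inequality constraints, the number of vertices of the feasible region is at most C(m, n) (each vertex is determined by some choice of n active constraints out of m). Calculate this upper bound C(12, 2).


Each vertex corresponds to some choice of n active constraints out of m, so the number of vertices is at most C(m, n) = m! / (n!(m-n)!).
m = 12, n = 2
Numerator: 12 * 11
Denominator: 2! = 2
C(12, 2) = 66


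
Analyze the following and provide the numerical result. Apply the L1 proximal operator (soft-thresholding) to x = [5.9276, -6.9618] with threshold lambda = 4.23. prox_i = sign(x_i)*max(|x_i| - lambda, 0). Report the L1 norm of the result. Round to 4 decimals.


Soft-thresholding with lambda = 4.23:
prox(5.9276) = sign(5.9276)*max(|5.9276| - 4.23, 0) = 1.6976
prox(-6.9618) = sign(-6.9618)*max(|-6.9618| - 4.23, 0) = -2.7318
prox(x) = [1.6976, -2.7318]
||prox(x)||_1 = 1.6976 + 2.7318 = 4.4294


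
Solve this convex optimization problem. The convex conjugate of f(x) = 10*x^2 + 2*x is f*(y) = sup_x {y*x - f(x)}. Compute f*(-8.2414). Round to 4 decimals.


f*(y) = sup_x {y*x - a*x^2 - b*x} = sup_x {(y-b)*x - a*x^2}
FOC: (y - b) - 2a*x = 0 => x* = (y - b)/(2a)
x* = (-8.2414 - 2)/(2*10) = -0.5121
f*(-8.2414) = (y-b)^2/(4a) = (-8.2414 - 2)^2/(4*10)
= 104.8863/40 = 2.6222


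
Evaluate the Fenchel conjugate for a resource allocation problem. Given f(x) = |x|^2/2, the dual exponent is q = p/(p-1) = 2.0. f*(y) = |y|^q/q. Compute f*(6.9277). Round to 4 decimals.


The conjugate exponent q satisfies 1/p + 1/q = 1.
p = 2, so q = 2/(2 - 1) = 2.0
|y|^q = 6.9277^2.0 = 47.993
f*(6.9277) = 47.993 / 2.0 = 23.9965


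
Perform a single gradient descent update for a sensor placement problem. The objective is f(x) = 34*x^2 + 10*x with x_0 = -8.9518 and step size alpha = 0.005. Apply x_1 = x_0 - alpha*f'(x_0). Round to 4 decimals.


We compute the gradient at x_0 and apply the update.
f'(x) = 68*x + 10
f'(-8.9518) = 68*-8.9518 + 10 = -598.7224
x_1 = -8.9518 - 0.005*-598.7224 = -5.9582


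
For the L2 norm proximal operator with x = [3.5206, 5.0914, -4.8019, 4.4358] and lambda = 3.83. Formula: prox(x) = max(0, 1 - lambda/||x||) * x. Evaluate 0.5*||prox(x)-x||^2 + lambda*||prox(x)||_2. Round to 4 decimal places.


Step 1: Compute ||x||.
||x|| = 9.0029
Step 2: Compute scaling factor.
scale = max(0, 1 - 3.83/9.0029) = 0.5746
Step 3: prox(x) = [2.0229, 2.9254, -2.7591, 2.5487]
||prox(x)|| = 5.1729
Step 4: Proximal objective.
0.5*||prox-x||^2 = 7.3345
lambda*||prox|| = 19.8122
Total = 27.1465


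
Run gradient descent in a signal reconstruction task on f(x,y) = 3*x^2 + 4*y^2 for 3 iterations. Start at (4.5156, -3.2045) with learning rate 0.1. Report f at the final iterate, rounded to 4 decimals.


Gradient descent on f(x,y) = 3*x^2 + 4*y^2.
Starting point: (4.5156, -3.2045), alpha = 0.1
Step 1: grad_x = 2*3*4.5156 = 27.0936, grad_y = 2*4*-3.2045 = -25.636
  x_1 = 4.5156 - 0.1*27.0936 = 1.8062
  y_1 = -3.2045 - 0.1*-25.636 = -0.6409
Step 2: grad_x = 2*3*1.8062 = 10.8374, grad_y = 2*4*-0.6409 = -5.1272
  x_2 = 1.8062 - 0.1*10.8374 = 0.7225
  y_2 = -0.6409 - 0.1*-5.1272 = -0.1282
Step 3: grad_x = 2*3*0.7225 = 4.335, grad_y = 2*4*-0.1282 = -1.0254
  x_3 = 0.7225 - 0.1*4.335 = 0.289
  y_3 = -0.1282 - 0.1*-1.0254 = -0.0256
f(0.289, -0.0256) = 3*0.289^2 + 4*(-0.0256)^2 = 0.2532


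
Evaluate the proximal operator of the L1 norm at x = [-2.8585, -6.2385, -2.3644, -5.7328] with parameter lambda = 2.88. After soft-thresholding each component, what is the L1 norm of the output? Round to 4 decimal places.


Soft-thresholding with lambda = 2.88:
prox(-2.8585) = sign(-2.8585)*max(|-2.8585| - 2.88, 0) = 0.0
prox(-6.2385) = sign(-6.2385)*max(|-6.2385| - 2.88, 0) = -3.3585
prox(-2.3644) = sign(-2.3644)*max(|-2.3644| - 2.88, 0) = 0.0
prox(-5.7328) = sign(-5.7328)*max(|-5.7328| - 2.88, 0) = -2.8528
prox(x) = [0.0, -3.3585, 0.0, -2.8528]
||prox(x)||_1 = 0.0 + 3.3585 + 0.0 + 2.8528 = 6.2113


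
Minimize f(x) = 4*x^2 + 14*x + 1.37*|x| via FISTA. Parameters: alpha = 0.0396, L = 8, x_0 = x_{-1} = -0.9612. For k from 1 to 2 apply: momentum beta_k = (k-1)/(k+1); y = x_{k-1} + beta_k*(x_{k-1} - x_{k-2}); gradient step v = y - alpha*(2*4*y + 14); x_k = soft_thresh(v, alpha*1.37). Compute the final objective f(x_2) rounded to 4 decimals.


FISTA on f(x) = 4*x^2 + 14*x + 1.37*|x|
L = 8, alpha = 0.0396
Iteration 1: beta = 0.0, y = -0.9612 + 0.0*(-0.9612 + 0.9612) = -0.9612
  grad(y) = 6.3104, v = y - alpha*grad = -1.2111
  prox(v) = soft_thresh(-1.2111, 0.0543) = -1.1568
Iteration 2: beta = 0.3333, y = -1.1568 + 0.3333*(-1.1568 + 0.9612) = -1.2221
  grad(y) = 4.2236, v = y - alpha*grad = -1.3893
  prox(v) = soft_thresh(-1.3893, 0.0543) = -1.3351
f(x_2) = 4*(-1.3351)^2 + 14*(-1.3351) + 1.37*|-1.3351| = -9.7323


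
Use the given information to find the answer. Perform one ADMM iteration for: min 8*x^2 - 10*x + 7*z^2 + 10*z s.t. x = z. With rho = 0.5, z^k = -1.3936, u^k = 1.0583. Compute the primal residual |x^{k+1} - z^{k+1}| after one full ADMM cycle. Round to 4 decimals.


ADMM iteration with rho = 0.5, z^k = -1.3936, u^k = 1.0583
Step 1: x-update.
Minimize 8*x^2 - 10*x + (0.5/2)*(x + 1.3936 + 1.0583)^2
FOC: (2*8 + 0.5)*x = 10 + 0.5*(-1.3936 - 1.0583)
x^{k+1} = 0.5318
Step 2: z-update.
Minimize 7*z^2 + 10*z + (0.5/2)*(0.5318 - z + 1.0583)^2
FOC: (2*7 + 0.5)*z = -10 + 0.5*(0.5318 + 1.0583)
z^{k+1} = -0.6348
Step 3: u-update.
u^{k+1} = 1.0583 + 0.5318 + 0.6348 = 2.2249
Step 4: Primal residual = |0.5318 + 0.6348| = 1.1666


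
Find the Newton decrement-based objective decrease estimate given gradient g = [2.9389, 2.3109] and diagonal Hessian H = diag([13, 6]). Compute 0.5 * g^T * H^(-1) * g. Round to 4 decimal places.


Step 1: H is diagonal, so H^(-1) * g = [0.2261, 0.3852].
Step 2: g^T H^(-1) g = sum_i g_i^2 / H_ii
  = (2.9389)^2/13 + (2.3109)^2/6
  = 0.6644 + 0.89 = 1.5544
Step 3: Objective decrease = 0.5 * g^T H^(-1) g = 0.7772


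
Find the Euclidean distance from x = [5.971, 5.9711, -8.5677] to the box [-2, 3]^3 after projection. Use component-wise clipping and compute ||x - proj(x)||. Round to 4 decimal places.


Project each component onto [-2, 3].
clip(5.971) = 3.0, clip(5.9711) = 3.0, clip(-8.5677) = -2.0
Projection = [3.0, 3.0, -2.0]
Squared diffs: [8.8268, 8.8274, 43.1347]
Distance = sqrt(60.7889) = 7.7967


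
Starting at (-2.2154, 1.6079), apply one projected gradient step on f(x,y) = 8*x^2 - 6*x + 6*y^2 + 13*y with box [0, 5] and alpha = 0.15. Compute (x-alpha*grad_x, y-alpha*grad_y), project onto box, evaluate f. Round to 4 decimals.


Step 1: Compute gradient at (-2.2154, 1.6079).
grad_x = 2*8*-2.2154 - 6 = -41.4464
grad_y = 2*6*1.6079 + 13 = 32.2948
Step 2: Gradient step.
x_raw = -2.2154 - 0.15*-41.4464 = 4.0016
y_raw = 1.6079 - 0.15*32.2948 = -3.2363
Step 3: Project onto [0, 5].
x_proj = clip(4.0016) = 4.0016
y_proj = clip(-3.2363) = 0.0
Step 4: Evaluate f.
f(4.0016, 0.0) = 104.0905


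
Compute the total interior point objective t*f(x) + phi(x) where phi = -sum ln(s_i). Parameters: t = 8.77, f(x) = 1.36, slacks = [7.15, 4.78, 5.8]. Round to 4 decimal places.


Step 1: Compute log-barrier.
ln values: [1.9671, 1.5644, 1.7579]
phi = -(1.9671 + 1.5644 + 1.7579) = -5.2894
Step 2: Compute augmented objective.
t*f(x) = 8.77*1.36 = 11.9272
Total = 11.9272 - 5.2894 = 6.6378


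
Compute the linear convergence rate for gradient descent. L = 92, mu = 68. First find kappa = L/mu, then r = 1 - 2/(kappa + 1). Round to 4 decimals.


Step 1: Compute the condition number.
kappa = L/mu = 92/68 = 1.3529
Step 2: Compute the convergence rate.
r = 1 - 2/(kappa + 1) = 1 - 2*mu/(L + mu) = (L - mu)/(L + mu) = 24/160 = 0.15


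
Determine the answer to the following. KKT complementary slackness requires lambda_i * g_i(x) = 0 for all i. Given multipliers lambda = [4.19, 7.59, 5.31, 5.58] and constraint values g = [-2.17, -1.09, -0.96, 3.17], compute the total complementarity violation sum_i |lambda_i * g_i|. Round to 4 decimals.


KKT complementary slackness check:
lambda_1 * g_1 = 4.19 * -2.17 = -9.0923
lambda_2 * g_2 = 7.59 * -1.09 = -8.2731
lambda_3 * g_3 = 5.31 * -0.96 = -5.0976
lambda_4 * g_4 = 5.58 * 3.17 = 17.6886
Total violation = 9.0923 + 8.2731 + 5.0976 + 17.6886 = 40.1516


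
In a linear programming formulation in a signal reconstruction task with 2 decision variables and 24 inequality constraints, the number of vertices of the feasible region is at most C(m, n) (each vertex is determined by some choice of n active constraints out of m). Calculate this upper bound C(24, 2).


Each vertex corresponds to some choice of n active constraints out of m, so the number of vertices is at most C(m, n) = m! / (n!(m-n)!).
m = 24, n = 2
Numerator: 24 * 23
Denominator: 2! = 2
C(24, 2) = 276


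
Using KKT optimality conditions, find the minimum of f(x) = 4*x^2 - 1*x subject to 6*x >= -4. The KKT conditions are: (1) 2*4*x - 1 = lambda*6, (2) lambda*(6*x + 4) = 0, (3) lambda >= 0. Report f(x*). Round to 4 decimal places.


Step 1: Try lambda = 0 (constraint inactive).
Stationarity: 2*4*x - 1 = 0
x* = 1/(2*4) = 0.125
Check constraint: 6*0.125 = 0.75 >= -4 -- satisfied.
Step 2: Compute optimal value.
f(x*) = 4*0.125^2 - 1*0.125 = -0.0625


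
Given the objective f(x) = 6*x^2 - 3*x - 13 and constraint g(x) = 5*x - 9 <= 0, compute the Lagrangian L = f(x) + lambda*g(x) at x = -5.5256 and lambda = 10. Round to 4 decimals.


Step 1: Evaluate f(x).
f(-5.5256) = 6*(-5.5256)^2 - 3*(-5.5256) - 13 = 186.7703
Step 2: Evaluate g(x).
g(-5.5256) = 5*-5.5256 - 9 = -36.628
Step 3: Compute Lagrangian.
L = 186.7703 + 10*-36.628 = -179.5097


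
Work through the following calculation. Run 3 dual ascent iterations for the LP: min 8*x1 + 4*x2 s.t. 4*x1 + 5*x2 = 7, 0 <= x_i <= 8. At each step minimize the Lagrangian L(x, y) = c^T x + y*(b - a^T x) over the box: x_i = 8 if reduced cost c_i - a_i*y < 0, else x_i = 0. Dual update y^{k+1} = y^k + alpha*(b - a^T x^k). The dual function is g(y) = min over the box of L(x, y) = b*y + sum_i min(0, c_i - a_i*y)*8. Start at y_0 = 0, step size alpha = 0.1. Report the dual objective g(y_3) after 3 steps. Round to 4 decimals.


Dual ascent for LP: min 8*x1 + 4*x2, 4*x1 + 5*x2 = 7, 0 <= x_i <= 8
Step 1: y^k = 0.0, reduced costs: (8.0, 4.0)
  x^k = (0.0, 0.0), subgradient = b - a^T x = 7.0
  y^{k+1} = 0.0 + 0.1*7.0 = 0.7
Step 2: y^k = 0.7, reduced costs: (5.2, 0.5)
  x^k = (0.0, 0.0), subgradient = b - a^T x = 7.0
  y^{k+1} = 0.7 + 0.1*7.0 = 1.4
Step 3: y^k = 1.4, reduced costs: (2.4, -3.0)
  x^k = (0.0, 8.0), subgradient = b - a^T x = -33.0
  y^{k+1} = 1.4 + 0.1*-33.0 = -1.9
Dual objective at y_3 = -1.9: reduced costs (15.6, 13.5), box minimizer x = (0.0, 0.0)
g(y_3) = b*y + (c1 - a1*y)*x1 + (c2 - a2*y)*x2 = 7*(-1.9) + 15.6*0.0 + 13.5*0.0 = -13.3 + 0.0 + 0.0 = -13.3


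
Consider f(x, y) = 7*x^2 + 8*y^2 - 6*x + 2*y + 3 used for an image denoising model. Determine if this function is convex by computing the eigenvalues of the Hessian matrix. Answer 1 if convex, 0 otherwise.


The Hessian of f(x,y) = 7*x^2 + 8*y^2 - 6*x + 2*y + 3 is:
H = [[14, 0], [0, 16]]
Trace = 14 + 16 = 30
Determinant = 14*16 - (0)^2 = 224
Discriminant = (30)^2 - 4*224 = 4.0
Eigenvalues: lambda_1 = 14.0, lambda_2 = 16.0
The function is convex.

1


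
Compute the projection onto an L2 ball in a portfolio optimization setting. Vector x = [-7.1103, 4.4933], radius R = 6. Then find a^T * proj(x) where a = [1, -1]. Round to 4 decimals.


Step 1: Compute ||x|| (intermediates to 6 decimals).
||x|| = sqrt((-7.1103)^2 + 4.4933^2) = 8.411071
Step 2: Project.
Since ||x|| > R, scale = R/||x|| = 6/8.411071 = 0.713346, proj(x) = scale * x
proj(x) = [-5.072104, 3.205278]
Step 3: Dot product.
a^T * proj(x) = 1*(-5.072104) - 1*3.205278 = -8.2774


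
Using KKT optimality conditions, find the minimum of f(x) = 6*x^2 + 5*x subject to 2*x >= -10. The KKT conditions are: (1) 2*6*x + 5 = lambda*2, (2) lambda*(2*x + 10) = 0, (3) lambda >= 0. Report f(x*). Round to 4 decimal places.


Step 1: Try lambda = 0 (constraint inactive).
Stationarity: 2*6*x + 5 = 0
x* = -5/(2*6) = -5/12 = -0.4167 (rounded; the exact value -5/12 is used below)
Check constraint: 2*-0.4167 = -0.8334 >= -10 -- satisfied.
Step 2: Compute optimal value.
f(x*) = 6*(-5/12)^2 + 5*(-5/12) = -1.0417
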